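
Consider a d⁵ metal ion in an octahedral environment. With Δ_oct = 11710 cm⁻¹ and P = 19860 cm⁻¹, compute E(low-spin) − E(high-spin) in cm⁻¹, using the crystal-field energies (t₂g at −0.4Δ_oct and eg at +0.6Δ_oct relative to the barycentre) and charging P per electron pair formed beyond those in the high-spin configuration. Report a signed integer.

16300

In the high-spin limit (t₂g³ eg²) the orbital term is 0.0Δ_oct = 0 cm⁻¹, with no excess pairing.
Low-spin: t₂g⁵ eg⁰, orbital CFSE = -2.0Δ_oct = -23420 cm⁻¹; plus 2 excess pairs × P = +39720 cm⁻¹; total 16300 cm⁻¹.
The difference is 16300 − (0) = 16300 cm⁻¹, so high-spin lies lower.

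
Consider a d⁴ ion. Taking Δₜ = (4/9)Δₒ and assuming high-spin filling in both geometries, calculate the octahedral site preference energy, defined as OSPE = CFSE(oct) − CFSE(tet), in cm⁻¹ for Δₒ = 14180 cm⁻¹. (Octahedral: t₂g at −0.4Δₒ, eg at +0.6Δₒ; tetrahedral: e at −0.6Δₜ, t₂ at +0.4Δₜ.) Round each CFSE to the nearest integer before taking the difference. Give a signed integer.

-5987

In an octahedral site d⁴ (HS) is t₂g³ eg¹, giving CFSE(oct) = -0.6Δₒ = -8508 cm⁻¹.
Tetrahedral: e² t₂², CFSE = 2(−0.6) + 2(+0.4) = -0.4Δₜ = -0.4 × (4/9) × 14180 = -2521 cm⁻¹.
OSPE = CFSE(oct) − CFSE(tet) = -8508 − (-2521) = -5987 cm⁻¹.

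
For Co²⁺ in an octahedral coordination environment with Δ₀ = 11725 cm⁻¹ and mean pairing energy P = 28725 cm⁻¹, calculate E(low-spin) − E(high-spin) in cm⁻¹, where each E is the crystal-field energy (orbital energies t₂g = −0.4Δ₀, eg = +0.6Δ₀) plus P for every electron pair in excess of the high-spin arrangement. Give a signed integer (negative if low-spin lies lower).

17000

Co sits in group 9; removing 2 electrons leaves Co²⁺ with 9 − 2 = 7 d electrons.
High-spin: t₂g⁵ eg², CFSE = -0.8Δ₀ = -9380 cm⁻¹.
Low-spin t₂g⁶ eg¹ gives -1.8Δ₀ = -21105 cm⁻¹, but forming 1 extra pair costs 1P = 28725 cm⁻¹, so E(LS) = -21105 + 28725 = 7620 cm⁻¹.
The difference is 7620 − (-9380) = 17000 cm⁻¹, so high-spin lies lower.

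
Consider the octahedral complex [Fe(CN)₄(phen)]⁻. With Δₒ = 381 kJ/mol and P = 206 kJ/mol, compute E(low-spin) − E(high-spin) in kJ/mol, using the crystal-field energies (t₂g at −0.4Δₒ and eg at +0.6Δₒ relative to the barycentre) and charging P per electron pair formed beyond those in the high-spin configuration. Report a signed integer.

Ligand charges: 4×(-1) from CN⁻ and 1×(+0) from phen sum to -4; with overall charge -1, Fe is +3.
Fe³⁺: group 8, so d-count = 8 − 3 = 5.
In the high-spin limit (t₂g³ eg²) the orbital term is 0.0Δₒ = 0 kJ/mol, with no excess pairing.
Low-spin: t₂g⁵ eg⁰, orbital CFSE = -2.0Δₒ = -762 kJ/mol; plus 2 excess pairs × P = +412 kJ/mol; total -350 kJ/mol.
Thus E(LS) − E(HS) = -350 kJ/mol.

-350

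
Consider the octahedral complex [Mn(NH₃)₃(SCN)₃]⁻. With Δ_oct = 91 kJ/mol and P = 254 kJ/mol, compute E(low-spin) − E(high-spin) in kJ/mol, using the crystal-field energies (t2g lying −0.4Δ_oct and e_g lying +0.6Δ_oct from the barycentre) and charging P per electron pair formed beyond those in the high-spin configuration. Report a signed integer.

326

Ligand charges: 3×(+0) from NH₃ and 3×(-1) from SCN⁻ sum to -3; with overall charge -1, Mn is +2.
Mn²⁺: group 7, so d-count = 7 − 2 = 5.
In the high-spin limit (t2g^3 e_g^2) the orbital term is 0.0Δ_oct = 0 kJ/mol, with no excess pairing.
Low-spin t2g^5 e_g^0 gives -2.0Δ_oct = -182 kJ/mol, but forming 2 extra pairs costs 2P = 508 kJ/mol, so E(LS) = -182 + 508 = 326 kJ/mol.
The difference is 326 − (0) = 326 kJ/mol, so high-spin lies lower.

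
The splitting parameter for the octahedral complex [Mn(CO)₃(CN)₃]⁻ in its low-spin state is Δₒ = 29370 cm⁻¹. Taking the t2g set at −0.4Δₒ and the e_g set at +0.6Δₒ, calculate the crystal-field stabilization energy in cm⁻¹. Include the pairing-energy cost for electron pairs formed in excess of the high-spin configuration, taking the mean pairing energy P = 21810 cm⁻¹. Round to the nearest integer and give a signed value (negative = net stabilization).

Ligand charges: 3×(+0) from CO and 3×(-1) from CN⁻ sum to -3; with overall charge -1, Mn is +2.
Mn sits in group 7; removing 2 electrons leaves Mn²⁺ with 7 − 2 = 5 d electrons.
The d⁵ electrons fill as t2g^5 e_g^0.
CFSE(orbital) = 5×(-0.4Δₒ) + 0×(0.6Δₒ) = -2.0Δₒ; with Δₒ = 29370 cm⁻¹ that is -58740 cm⁻¹.
Relative to high-spin t2g^3 e_g^2 (0 paired), the low-spin configuration has 2 additional pairs, contributing +2 × 21810 = +43620 cm⁻¹.
Combining: -58740 + 43620 = -15120 cm⁻¹.

-15120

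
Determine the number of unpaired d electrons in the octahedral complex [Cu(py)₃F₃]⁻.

Ligand charges: 3×(+0) from py and 3×(-1) from F⁻ sum to -3; with overall charge -1, Cu is +2.
Cu is in group 11, so Cu²⁺ is d⁹ (11 − 2 = 9).
Configuration: t₂g⁶ eg³, giving 1 unpaired electron.

1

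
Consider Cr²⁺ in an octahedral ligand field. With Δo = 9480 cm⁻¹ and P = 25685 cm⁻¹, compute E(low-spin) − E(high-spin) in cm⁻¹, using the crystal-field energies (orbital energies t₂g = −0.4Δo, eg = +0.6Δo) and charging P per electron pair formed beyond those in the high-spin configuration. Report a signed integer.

16205

Cr is in group 6, so Cr²⁺ is d⁴ (6 − 2 = 4).
In the high-spin limit (t₂g³ eg¹) the orbital term is -0.6Δo = -5688 cm⁻¹, with no excess pairing.
For low-spin the configuration is t₂g⁴ eg⁰: orbital energy -1.6 × 9480 = -15168 cm⁻¹, and 1 additional pair relative to high-spin adds 25685 cm⁻¹, giving 10517 cm⁻¹.
E(LS) − E(HS) = 10517 − (-5688) = 16205 cm⁻¹.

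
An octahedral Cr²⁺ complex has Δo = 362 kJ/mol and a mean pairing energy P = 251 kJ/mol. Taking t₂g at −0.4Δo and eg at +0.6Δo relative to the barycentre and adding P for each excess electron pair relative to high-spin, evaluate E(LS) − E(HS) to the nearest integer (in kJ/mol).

-111

Cr sits in group 6; removing 2 electrons leaves Cr²⁺ with 6 − 2 = 4 d electrons.
In the high-spin limit (t₂g³ eg¹) the orbital term is -0.6Δo = -217 kJ/mol, with no excess pairing.
Low-spin: t₂g⁴ eg⁰, orbital CFSE = -1.6Δo = -579 kJ/mol; plus 1 excess pair × P = +251 kJ/mol; total -328 kJ/mol.
The difference is -328 − (-217) = -111 kJ/mol, so low-spin lies lower.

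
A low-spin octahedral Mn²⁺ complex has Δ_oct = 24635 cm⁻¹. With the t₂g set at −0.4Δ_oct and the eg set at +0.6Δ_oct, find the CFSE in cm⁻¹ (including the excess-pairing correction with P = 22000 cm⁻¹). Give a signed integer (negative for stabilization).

-5270

Mn is in group 7, so Mn²⁺ is d⁵ (7 − 2 = 5).
Electron filling gives t₂g⁵ eg⁰.
Orbital CFSE = 5(-0.4) + 0(0.6) = -2.0Δ_oct = -2.0 × 24635 = -49270 cm⁻¹.
Pairing penalty: 2 pairs vs 0 in the high-spin reference → 2 extra × P = 44000 cm⁻¹.
Net CFSE = -49270 + 44000 = -5270 cm⁻¹.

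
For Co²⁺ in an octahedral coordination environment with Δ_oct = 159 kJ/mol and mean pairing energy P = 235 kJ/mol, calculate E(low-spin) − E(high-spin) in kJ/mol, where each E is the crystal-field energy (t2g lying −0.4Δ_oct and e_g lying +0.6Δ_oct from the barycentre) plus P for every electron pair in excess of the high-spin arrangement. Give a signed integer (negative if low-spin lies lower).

76

Co is in group 9, so Co²⁺ is d⁷ (9 − 2 = 7).
High-spin: t2g^5 e_g^2, CFSE = -0.8Δ_oct = -127 kJ/mol.
Low-spin: t2g^6 e_g^1, orbital CFSE = -1.8Δ_oct = -286 kJ/mol; plus 1 excess pair × P = +235 kJ/mol; total -51 kJ/mol.
E(LS) − E(HS) = -51 − (-127) = 76 kJ/mol.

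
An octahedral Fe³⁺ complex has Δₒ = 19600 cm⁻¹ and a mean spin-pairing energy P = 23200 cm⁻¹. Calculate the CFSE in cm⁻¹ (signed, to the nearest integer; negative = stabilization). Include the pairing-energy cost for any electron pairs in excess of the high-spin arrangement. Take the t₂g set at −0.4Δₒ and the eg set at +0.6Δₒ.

Fe is in group 8, so Fe³⁺ is d⁵ (8 − 3 = 5).
Δₒ < P, so pairing is avoided: the ground state is high-spin.
Filling d⁵ accordingly: t₂g³ eg².
Orbital CFSE = 0.0Δₒ = 0.0 × 19600 = 0 cm⁻¹.
High-spin has no excess pairs, so no pairing correction applies.

0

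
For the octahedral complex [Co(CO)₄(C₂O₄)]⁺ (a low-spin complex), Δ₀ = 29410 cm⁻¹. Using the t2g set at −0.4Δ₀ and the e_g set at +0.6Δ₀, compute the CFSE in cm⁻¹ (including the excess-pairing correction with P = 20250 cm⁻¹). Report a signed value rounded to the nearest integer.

-30084

Ligand charges: 4×(+0) from CO and 1×(-2) from C₂O₄²⁻ sum to -2; with overall charge +1, Co is +3.
Co sits in group 9; removing 3 electrons leaves Co³⁺ with 9 − 3 = 6 d electrons.
The d⁶ electrons fill as t2g^6 e_g^0.
CFSE(orbital) = 6×(-0.4Δ₀) + 0×(0.6Δ₀) = -2.4Δ₀; with Δ₀ = 29410 cm⁻¹ that is -70584 cm⁻¹.
Relative to high-spin t2g^4 e_g^2 (1 paired), the low-spin configuration has 2 additional pairs, contributing +2 × 20250 = +40500 cm⁻¹.
Net CFSE = -70584 + 40500 = -30084 cm⁻¹.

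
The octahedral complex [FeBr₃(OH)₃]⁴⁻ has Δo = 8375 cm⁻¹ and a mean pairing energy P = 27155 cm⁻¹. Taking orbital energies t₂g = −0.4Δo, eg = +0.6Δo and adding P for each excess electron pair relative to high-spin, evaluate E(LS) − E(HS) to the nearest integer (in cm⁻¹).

Ligand charges: 3×(-1) from Br⁻ and 3×(-1) from OH⁻ sum to -6; with overall charge -4, Fe is +2.
Fe²⁺: group 8, so d-count = 8 − 2 = 6.
In the high-spin limit (t₂g⁴ eg²) the orbital term is -0.4Δo = -3350 cm⁻¹, with no excess pairing.
For low-spin the configuration is t₂g⁶ eg⁰: orbital energy -2.4 × 8375 = -20100 cm⁻¹, and 2 additional pairs relative to high-spin add 54310 cm⁻¹, giving 34210 cm⁻¹.
Thus E(LS) − E(HS) = 37560 cm⁻¹.

37560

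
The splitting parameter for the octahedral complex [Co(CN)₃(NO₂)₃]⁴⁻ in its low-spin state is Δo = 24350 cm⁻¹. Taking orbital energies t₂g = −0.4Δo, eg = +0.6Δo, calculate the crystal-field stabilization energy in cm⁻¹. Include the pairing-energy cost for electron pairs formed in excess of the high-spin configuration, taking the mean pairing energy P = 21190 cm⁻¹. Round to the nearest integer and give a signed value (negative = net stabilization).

Ligand charges: 3×(-1) from CN⁻ and 3×(-1) from NO₂⁻ sum to -6; with overall charge -4, Co is +2.
Co is in group 9, so Co²⁺ is d⁷ (9 − 2 = 7).
The d⁷ electrons fill as t₂g⁶ eg¹.
Orbital CFSE = 6(-0.4) + 1(0.6) = -1.8Δo = -1.8 × 24350 = -43830 cm⁻¹.
High-spin d⁷ would be t₂g⁵ eg² with 2 pairs; low-spin has 3, so 1 excess pair costs +1P = +21190 cm⁻¹.
Overall CFSE = -43830 + 21190 = -22640 cm⁻¹.

-22640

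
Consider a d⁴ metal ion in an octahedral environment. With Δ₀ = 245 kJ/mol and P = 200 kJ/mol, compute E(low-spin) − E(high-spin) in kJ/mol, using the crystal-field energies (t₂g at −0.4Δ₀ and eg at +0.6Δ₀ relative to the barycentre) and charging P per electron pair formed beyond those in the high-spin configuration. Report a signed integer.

-45

In the high-spin limit (t₂g³ eg¹) the orbital term is -0.6Δ₀ = -147 kJ/mol, with no excess pairing.
Low-spin: t₂g⁴ eg⁰, orbital CFSE = -1.6Δ₀ = -392 kJ/mol; plus 1 excess pair × P = +200 kJ/mol; total -192 kJ/mol.
The difference is -192 − (-147) = -45 kJ/mol, so low-spin lies lower.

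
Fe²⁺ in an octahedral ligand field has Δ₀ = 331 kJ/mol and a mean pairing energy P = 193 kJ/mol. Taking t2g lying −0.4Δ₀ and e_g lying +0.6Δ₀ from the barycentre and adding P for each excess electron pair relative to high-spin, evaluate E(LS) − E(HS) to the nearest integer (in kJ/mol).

Group 8 minus oxidation state +2 gives a d⁶ configuration for Fe²⁺.
High-spin d⁶ fills as t2g^4 e_g^2 with CFSE 4(−0.4) + 2(+0.6) = -0.4Δ₀ = -132 kJ/mol.
Low-spin t2g^6 e_g^0 gives -2.4Δ₀ = -794 kJ/mol, but forming 2 extra pairs costs 2P = 386 kJ/mol, so E(LS) = -794 + 386 = -408 kJ/mol.
Thus E(LS) − E(HS) = -276 kJ/mol.

-276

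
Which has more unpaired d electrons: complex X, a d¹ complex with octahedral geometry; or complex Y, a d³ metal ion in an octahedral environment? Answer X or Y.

Y

X: t2g^1 e_g^0 → 1 unpaired.
Y: For octahedral d³ the high- and low-spin configurations coincide; t2g^3 e_g^0 → 3 unpaired.
So Y has more unpaired electrons.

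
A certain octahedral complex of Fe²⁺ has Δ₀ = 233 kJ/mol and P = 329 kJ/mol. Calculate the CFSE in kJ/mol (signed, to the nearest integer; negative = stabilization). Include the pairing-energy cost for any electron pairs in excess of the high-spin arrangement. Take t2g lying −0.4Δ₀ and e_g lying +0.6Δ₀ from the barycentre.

-93

Fe²⁺: group 8, so d-count = 8 − 2 = 6.
Since Δ₀ = 233 kJ/mol < P = 329 kJ/mol, the complex adopts the high-spin configuration.
Filling d⁶ accordingly: t2g^4 e_g^2.
Orbital CFSE = -0.4Δ₀ = -0.4 × 233 = -93 kJ/mol.
High-spin has no excess pairs, so no pairing correction applies.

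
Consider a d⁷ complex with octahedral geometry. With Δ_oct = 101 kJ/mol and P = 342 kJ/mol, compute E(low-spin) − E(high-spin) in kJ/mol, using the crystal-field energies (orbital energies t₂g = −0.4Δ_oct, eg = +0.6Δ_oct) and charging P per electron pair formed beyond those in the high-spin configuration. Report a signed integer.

High-spin d⁷ fills as t₂g⁵ eg² with CFSE 5(−0.4) + 2(+0.6) = -0.8Δ_oct = -81 kJ/mol.
Low-spin: t₂g⁶ eg¹, orbital CFSE = -1.8Δ_oct = -182 kJ/mol; plus 1 excess pair × P = +342 kJ/mol; total 160 kJ/mol.
Thus E(LS) − E(HS) = 241 kJ/mol.

241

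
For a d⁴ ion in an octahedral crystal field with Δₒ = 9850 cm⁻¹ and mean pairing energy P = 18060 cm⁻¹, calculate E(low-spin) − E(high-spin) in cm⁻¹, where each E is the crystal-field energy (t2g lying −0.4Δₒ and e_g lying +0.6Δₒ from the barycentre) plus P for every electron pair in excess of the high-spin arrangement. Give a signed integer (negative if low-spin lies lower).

In the high-spin limit (t2g^3 e_g^1) the orbital term is -0.6Δₒ = -5910 cm⁻¹, with no excess pairing.
For low-spin the configuration is t2g^4 e_g^0: orbital energy -1.6 × 9850 = -15760 cm⁻¹, and 1 additional pair relative to high-spin adds 18060 cm⁻¹, giving 2300 cm⁻¹.
Thus E(LS) − E(HS) = 8210 cm⁻¹.

8210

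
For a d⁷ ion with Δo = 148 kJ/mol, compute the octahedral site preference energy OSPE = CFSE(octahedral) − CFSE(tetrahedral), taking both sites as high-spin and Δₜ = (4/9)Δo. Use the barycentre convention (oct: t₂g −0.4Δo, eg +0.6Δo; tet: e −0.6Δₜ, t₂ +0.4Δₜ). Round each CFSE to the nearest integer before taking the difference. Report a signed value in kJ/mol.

In an octahedral site d⁷ (HS) is t2g^5 e_g^2, giving CFSE(oct) = -0.8Δo = -118 kJ/mol.
In a tetrahedral site the filling is e^4 t2^3: CFSE(tet) = -1.2Δₜ = -1.2 × (4/9)(148) = -79 kJ/mol.
Subtracting, OSPE = -118 − (-79) = -39 kJ/mol.

-39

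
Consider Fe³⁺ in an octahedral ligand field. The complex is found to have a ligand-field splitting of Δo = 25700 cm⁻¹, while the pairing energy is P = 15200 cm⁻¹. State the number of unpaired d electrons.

Fe³⁺: group 8, so d-count = 8 − 3 = 5.
Δo > P, so pairing is preferred: the ground state is low-spin.
That gives t2g^5 e_g^0.
Unpaired electrons: 1.

1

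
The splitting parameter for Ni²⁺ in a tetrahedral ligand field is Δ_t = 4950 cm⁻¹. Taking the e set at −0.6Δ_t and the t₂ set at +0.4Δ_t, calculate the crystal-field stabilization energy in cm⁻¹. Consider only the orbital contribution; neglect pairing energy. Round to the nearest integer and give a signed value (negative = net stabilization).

Group 10 minus oxidation state +2 gives a d⁸ configuration for Ni²⁺.
Tetrahedral fields are weak (Δₜ ≈ 4/9 Δₒ), so electrons fill high-spin.
Electron filling gives e⁴ t₂⁴.
CFSE(orbital) = 4×(-0.6Δ_t) + 4×(0.4Δ_t) = -0.8Δ_t; with Δ_t = 4950 cm⁻¹ that is -3960 cm⁻¹.

-3960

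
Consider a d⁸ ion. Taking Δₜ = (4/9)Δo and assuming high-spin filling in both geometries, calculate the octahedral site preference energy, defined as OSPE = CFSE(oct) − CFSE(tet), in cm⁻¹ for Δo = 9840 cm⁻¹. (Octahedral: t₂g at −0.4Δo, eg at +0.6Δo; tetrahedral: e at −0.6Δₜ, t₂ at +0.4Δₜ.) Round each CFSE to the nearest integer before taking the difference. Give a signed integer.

Octahedral (high-spin): t₂g⁶ eg², CFSE = 6(−0.4) + 2(+0.6) = -1.2Δo = -1.2 × 9840 = -11808 cm⁻¹.
Tetrahedral: e⁴ t₂⁴, CFSE = 4(−0.6) + 4(+0.4) = -0.8Δₜ = -0.8 × (4/9) × 9840 = -3499 cm⁻¹.
OSPE = -11808 − (-3499) = -8309 cm⁻¹.

-8309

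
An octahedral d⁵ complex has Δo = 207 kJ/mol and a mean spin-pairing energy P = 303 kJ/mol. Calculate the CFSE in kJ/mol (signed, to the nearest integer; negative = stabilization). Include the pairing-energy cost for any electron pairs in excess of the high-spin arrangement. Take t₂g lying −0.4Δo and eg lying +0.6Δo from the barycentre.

0

With Δo < P the complex is high-spin.
Filling d⁵ accordingly: t₂g³ eg².
Orbital CFSE = 0.0Δo = 0.0 × 207 = 0 kJ/mol.
High-spin has no excess pairs, so no pairing correction applies.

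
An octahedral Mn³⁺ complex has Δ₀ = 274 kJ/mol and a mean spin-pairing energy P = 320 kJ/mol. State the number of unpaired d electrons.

Mn is in group 7, so Mn³⁺ is d⁴ (7 − 3 = 4).
Here Δ₀ < P (274 < 320), so the high-spin state is favoured.
Configuration: t₂g³ eg¹.
Unpaired electrons: 4.

4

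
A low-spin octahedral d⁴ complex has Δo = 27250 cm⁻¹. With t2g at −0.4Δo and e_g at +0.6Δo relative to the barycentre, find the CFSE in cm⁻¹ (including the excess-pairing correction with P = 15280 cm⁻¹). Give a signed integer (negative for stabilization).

-28320

Configuration: t2g^4 e_g^0.
Orbital CFSE = 4(-0.4) + 0(0.6) = -1.6Δo = -1.6 × 27250 = -43600 cm⁻¹.
Relative to high-spin t2g^3 e_g^1 (0 paired), the low-spin configuration has 1 additional pair, contributing +1 × 15280 = +15280 cm⁻¹.
Combining: -43600 + 15280 = -28320 cm⁻¹.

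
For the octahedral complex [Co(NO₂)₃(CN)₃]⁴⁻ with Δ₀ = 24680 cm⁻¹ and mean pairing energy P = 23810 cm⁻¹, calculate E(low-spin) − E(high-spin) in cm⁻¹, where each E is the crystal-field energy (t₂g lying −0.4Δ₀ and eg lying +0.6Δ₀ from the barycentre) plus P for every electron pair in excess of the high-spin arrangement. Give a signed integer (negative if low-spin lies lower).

Ligand charges: 3×(-1) from NO₂⁻ and 3×(-1) from CN⁻ sum to -6; with overall charge -4, Co is +2.
Co is in group 9, so Co²⁺ is d⁷ (9 − 2 = 7).
High-spin d⁷ fills as t₂g⁵ eg² with CFSE 5(−0.4) + 2(+0.6) = -0.8Δ₀ = -19744 cm⁻¹.
For low-spin the configuration is t₂g⁶ eg¹: orbital energy -1.8 × 24680 = -44424 cm⁻¹, and 1 additional pair relative to high-spin adds 23810 cm⁻¹, giving -20614 cm⁻¹.
Thus E(LS) − E(HS) = -870 cm⁻¹.

-870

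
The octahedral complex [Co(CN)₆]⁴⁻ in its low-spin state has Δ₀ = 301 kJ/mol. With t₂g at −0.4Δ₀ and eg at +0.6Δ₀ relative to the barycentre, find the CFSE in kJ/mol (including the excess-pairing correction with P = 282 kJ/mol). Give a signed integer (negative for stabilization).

Each CN⁻ contributes -1; 6 × (-1) = -6. With overall charge -4, Co is in the +2 oxidation state.
Co²⁺: group 9, so d-count = 9 − 2 = 7.
Configuration: t₂g⁶ eg¹.
The orbital stabilization is -1.8Δ₀ = -1.8 × 301 = -542 kJ/mol.
Relative to high-spin t₂g⁵ eg² (2 paired), the low-spin configuration has 1 additional pair, contributing +1 × 282 = +282 kJ/mol.
Combining: -542 + 282 = -260 kJ/mol.

-260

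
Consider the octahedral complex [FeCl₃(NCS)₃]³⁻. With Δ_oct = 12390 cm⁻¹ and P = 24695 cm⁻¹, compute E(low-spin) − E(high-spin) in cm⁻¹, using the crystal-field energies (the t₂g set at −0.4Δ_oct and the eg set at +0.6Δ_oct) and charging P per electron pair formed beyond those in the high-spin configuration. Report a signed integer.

Ligand charges: 3×(-1) from Cl⁻ and 3×(-1) from NCS⁻ sum to -6; with overall charge -3, Fe is +3.
Fe is in group 8, so Fe³⁺ is d⁵ (8 − 3 = 5).
High-spin d⁵ fills as t₂g³ eg² with CFSE 3(−0.4) + 2(+0.6) = 0.0Δ_oct = 0 cm⁻¹.
Low-spin t₂g⁵ eg⁰ gives -2.0Δ_oct = -24780 cm⁻¹, but forming 2 extra pairs costs 2P = 49390 cm⁻¹, so E(LS) = -24780 + 49390 = 24610 cm⁻¹.
Thus E(LS) − E(HS) = 24610 cm⁻¹.

24610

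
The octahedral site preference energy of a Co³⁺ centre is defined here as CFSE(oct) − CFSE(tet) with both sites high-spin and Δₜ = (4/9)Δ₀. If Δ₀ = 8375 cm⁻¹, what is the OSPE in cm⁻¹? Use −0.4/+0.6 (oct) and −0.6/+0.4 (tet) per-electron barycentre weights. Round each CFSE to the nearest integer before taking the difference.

-1117

Co is in group 9, so Co³⁺ is d⁶ (9 − 3 = 6).
Octahedral (high-spin): t₂g⁴ eg², CFSE = 4(−0.4) + 2(+0.6) = -0.4Δ₀ = -0.4 × 8375 = -3350 cm⁻¹.
In a tetrahedral site the filling is e³ t₂³: CFSE(tet) = -0.6Δₜ = -0.6 × (4/9)(8375) = -2233 cm⁻¹.
OSPE = CFSE(oct) − CFSE(tet) = -3350 − (-2233) = -1117 cm⁻¹.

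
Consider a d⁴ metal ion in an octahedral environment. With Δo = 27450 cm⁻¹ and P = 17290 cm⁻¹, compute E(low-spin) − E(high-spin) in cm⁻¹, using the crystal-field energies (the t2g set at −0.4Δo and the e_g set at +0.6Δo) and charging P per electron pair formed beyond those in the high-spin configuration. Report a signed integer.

-10160

High-spin d⁴ fills as t2g^3 e_g^1 with CFSE 3(−0.4) + 1(+0.6) = -0.6Δo = -16470 cm⁻¹.
Low-spin: t2g^4 e_g^0, orbital CFSE = -1.6Δo = -43920 cm⁻¹; plus 1 excess pair × P = +17290 cm⁻¹; total -26630 cm⁻¹.
Thus E(LS) − E(HS) = -10160 cm⁻¹.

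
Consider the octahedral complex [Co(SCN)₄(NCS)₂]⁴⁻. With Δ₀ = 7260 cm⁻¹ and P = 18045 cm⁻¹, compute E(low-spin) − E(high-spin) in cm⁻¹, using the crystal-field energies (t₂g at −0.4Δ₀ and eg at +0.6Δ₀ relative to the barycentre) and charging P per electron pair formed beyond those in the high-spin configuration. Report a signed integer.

Ligand charges: 4×(-1) from SCN⁻ and 2×(-1) from NCS⁻ sum to -6; with overall charge -4, Co is +2.
Co is in group 9, so Co²⁺ is d⁷ (9 − 2 = 7).
High-spin d⁷ fills as t₂g⁵ eg² with CFSE 5(−0.4) + 2(+0.6) = -0.8Δ₀ = -5808 cm⁻¹.
Low-spin t₂g⁶ eg¹ gives -1.8Δ₀ = -13068 cm⁻¹, but forming 1 extra pair costs 1P = 18045 cm⁻¹, so E(LS) = -13068 + 18045 = 4977 cm⁻¹.
E(LS) − E(HS) = 4977 − (-5808) = 10785 cm⁻¹.

10785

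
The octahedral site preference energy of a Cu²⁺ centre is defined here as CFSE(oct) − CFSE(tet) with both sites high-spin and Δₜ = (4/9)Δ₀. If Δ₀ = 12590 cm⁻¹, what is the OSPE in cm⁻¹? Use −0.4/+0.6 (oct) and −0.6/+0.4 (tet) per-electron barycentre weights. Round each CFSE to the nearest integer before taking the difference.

Cu sits in group 11; removing 2 electrons leaves Cu²⁺ with 11 − 2 = 9 d electrons.
Octahedral (high-spin): t2g^6 e_g^3, CFSE = 6(−0.4) + 3(+0.6) = -0.6Δ₀ = -0.6 × 12590 = -7554 cm⁻¹.
Tetrahedral e^4 t2^5 gives -0.4Δₜ = -0.4 × (4/9) × 12590 = -2238 cm⁻¹.
OSPE = -7554 − (-2238) = -5316 cm⁻¹.

-5316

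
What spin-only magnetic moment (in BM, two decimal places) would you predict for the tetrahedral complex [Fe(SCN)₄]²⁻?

4.90 BM

Each SCN⁻ contributes -1; 4 × (-1) = -4. With overall charge -2, Fe is in the +2 oxidation state.
Group 8 minus oxidation state +2 gives a d⁶ configuration for Fe²⁺.
Tetrahedral splitting is small, so the complex is high-spin.
Configuration: e³ t₂³ → 4 unpaired electrons.
μ(spin-only) = √[4(4+2)] = √24 ≈ 4.90 BM.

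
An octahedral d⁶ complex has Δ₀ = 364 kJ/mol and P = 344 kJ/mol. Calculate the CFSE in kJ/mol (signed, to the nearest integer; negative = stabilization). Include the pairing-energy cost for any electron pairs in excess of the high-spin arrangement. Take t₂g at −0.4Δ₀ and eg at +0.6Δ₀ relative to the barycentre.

Since Δ₀ = 364 kJ/mol > P = 344 kJ/mol, the complex adopts the low-spin configuration.
Configuration: t₂g⁶ eg⁰.
Orbital CFSE = -2.4Δ₀ = -2.4 × 364 = -874 kJ/mol.
Excess pairs vs high-spin: 3 − 1 = 2; pairing cost = +688 kJ/mol.
Net CFSE = -874 + 688 = -186 kJ/mol.

-186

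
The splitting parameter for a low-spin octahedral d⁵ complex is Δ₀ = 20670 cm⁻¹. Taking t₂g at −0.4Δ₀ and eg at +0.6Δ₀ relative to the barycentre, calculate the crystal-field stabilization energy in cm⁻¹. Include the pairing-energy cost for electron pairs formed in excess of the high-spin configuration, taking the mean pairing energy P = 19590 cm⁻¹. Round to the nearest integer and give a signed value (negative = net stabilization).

Configuration: t₂g⁵ eg⁰.
CFSE(orbital) = 5×(-0.4Δ₀) + 0×(0.6Δ₀) = -2.0Δ₀; with Δ₀ = 20670 cm⁻¹ that is -41340 cm⁻¹.
High-spin d⁵ would be t₂g³ eg² with 0 pairs; low-spin has 2, so 2 excess pairs cost +2P = +39180 cm⁻¹.
Net CFSE = -41340 + 39180 = -2160 cm⁻¹.

-2160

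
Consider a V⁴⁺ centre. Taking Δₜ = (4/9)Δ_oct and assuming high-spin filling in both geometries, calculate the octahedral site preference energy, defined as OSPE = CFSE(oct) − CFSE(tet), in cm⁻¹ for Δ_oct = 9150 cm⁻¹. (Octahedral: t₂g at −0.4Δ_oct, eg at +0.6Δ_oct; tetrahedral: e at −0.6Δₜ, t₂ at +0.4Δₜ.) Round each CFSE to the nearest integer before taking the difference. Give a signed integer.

-1220

V sits in group 5; removing 4 electrons leaves V⁴⁺ with 5 − 4 = 1 d electrons.
Octahedral (high-spin): t₂g¹ eg⁰, CFSE = 1(−0.4) + 0(+0.6) = -0.4Δ_oct = -0.4 × 9150 = -3660 cm⁻¹.
Tetrahedral: e¹ t₂⁰, CFSE = 1(−0.6) + 0(+0.4) = -0.6Δₜ = -0.6 × (4/9) × 9150 = -2440 cm⁻¹.
Subtracting, OSPE = -3660 − (-2440) = -1220 cm⁻¹.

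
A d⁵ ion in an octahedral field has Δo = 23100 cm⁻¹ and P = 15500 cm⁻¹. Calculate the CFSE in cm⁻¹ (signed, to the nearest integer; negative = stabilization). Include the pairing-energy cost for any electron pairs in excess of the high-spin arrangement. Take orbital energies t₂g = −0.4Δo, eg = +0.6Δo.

-15200

Here Δo > P (23100 > 15500), so the low-spin state is favoured.
Configuration: t₂g⁵ eg⁰.
Orbital CFSE = -2.0Δo = -2.0 × 23100 = -46200 cm⁻¹.
Excess pairs vs high-spin: 2 − 0 = 2; pairing cost = +31000 cm⁻¹.
Net CFSE = -46200 + 31000 = -15200 cm⁻¹.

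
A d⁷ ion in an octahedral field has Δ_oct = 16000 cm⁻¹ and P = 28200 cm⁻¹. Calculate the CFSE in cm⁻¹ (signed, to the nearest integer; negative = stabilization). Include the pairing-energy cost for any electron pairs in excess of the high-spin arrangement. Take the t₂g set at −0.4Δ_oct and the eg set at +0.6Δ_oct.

-12800

With Δ_oct < P the complex is high-spin.
Filling d⁷ accordingly: t₂g⁵ eg².
Orbital CFSE = -0.8Δ_oct = -0.8 × 16000 = -12800 cm⁻¹.
High-spin has no excess pairs, so no pairing correction applies.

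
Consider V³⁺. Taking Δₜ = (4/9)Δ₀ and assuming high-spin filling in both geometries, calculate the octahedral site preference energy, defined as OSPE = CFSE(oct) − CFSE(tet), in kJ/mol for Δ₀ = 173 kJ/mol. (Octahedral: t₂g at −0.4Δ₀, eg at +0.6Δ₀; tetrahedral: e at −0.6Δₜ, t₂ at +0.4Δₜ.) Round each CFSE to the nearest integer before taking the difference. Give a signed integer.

Group 5 minus oxidation state +3 gives a d² configuration for V³⁺.
Octahedral (high-spin): t₂g² eg⁰, CFSE = 2(−0.4) + 0(+0.6) = -0.8Δ₀ = -0.8 × 173 = -138 kJ/mol.
Tetrahedral e² t₂⁰ gives -1.2Δₜ = -1.2 × (4/9) × 173 = -92 kJ/mol.
OSPE = -138 − (-92) = -46 kJ/mol.

-46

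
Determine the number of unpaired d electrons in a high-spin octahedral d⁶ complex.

4

Configuration: t₂g⁴ eg², giving 4 unpaired electrons.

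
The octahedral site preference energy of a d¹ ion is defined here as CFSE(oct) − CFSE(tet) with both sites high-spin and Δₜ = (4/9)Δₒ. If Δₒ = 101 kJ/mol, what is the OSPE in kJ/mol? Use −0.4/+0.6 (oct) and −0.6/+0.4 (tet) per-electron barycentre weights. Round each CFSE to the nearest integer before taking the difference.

In an octahedral site d¹ (HS) is t₂g¹ eg⁰, giving CFSE(oct) = -0.4Δₒ = -40 kJ/mol.
In a tetrahedral site the filling is e¹ t₂⁰: CFSE(tet) = -0.6Δₜ = -0.6 × (4/9)(101) = -27 kJ/mol.
OSPE = CFSE(oct) − CFSE(tet) = -40 − (-27) = -13 kJ/mol.

-13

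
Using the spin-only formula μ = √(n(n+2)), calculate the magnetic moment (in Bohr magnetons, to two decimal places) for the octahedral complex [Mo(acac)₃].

Each acac⁻ contributes -1; 3 × (-1) = -3. With overall charge +0, Mo is in the +3 oxidation state.
Mo is in group 6, so Mo³⁺ is d³ (6 − 3 = 3).
Configuration: t₂g³ eg⁰ → 3 unpaired electrons.
μ(spin-only) = √[3(3+2)] = √15 ≈ 3.87 Bohr magnetons.

3.87 Bohr magnetons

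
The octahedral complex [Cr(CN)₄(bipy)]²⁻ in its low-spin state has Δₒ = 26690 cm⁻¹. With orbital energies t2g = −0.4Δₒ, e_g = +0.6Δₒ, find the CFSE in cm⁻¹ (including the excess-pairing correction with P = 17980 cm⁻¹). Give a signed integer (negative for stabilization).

Ligand charges: 4×(-1) from CN⁻ and 1×(+0) from bipy sum to -4; with overall charge -2, Cr is +2.
Group 6 minus oxidation state +2 gives a d⁴ configuration for Cr²⁺.
Configuration: t2g^4 e_g^0.
The orbital stabilization is -1.6Δₒ = -1.6 × 26690 = -42704 cm⁻¹.
Pairing penalty: 1 pair vs 0 in the high-spin reference → 1 extra × P = 17980 cm⁻¹.
Overall CFSE = -42704 + 17980 = -24724 cm⁻¹.

-24724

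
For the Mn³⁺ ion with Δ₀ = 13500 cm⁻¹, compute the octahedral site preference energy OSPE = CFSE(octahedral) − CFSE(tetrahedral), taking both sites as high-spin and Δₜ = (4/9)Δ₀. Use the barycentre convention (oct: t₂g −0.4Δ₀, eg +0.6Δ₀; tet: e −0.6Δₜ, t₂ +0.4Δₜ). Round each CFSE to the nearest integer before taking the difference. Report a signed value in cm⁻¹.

Mn is in group 7, so Mn³⁺ is d⁴ (7 − 3 = 4).
Octahedral high-spin t₂g³ eg¹: CFSE = -0.6 × 13500 = -8100 cm⁻¹.
In a tetrahedral site the filling is e² t₂²: CFSE(tet) = -0.4Δₜ = -0.4 × (4/9)(13500) = -2400 cm⁻¹.
OSPE = -8100 − (-2400) = -5700 cm⁻¹.

-5700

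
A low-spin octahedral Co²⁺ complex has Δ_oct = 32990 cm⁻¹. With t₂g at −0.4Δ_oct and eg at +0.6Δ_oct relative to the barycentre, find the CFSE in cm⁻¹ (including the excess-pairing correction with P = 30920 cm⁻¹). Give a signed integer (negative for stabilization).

-28462

Co²⁺: group 9, so d-count = 9 − 2 = 7.
The d⁷ electrons fill as t₂g⁶ eg¹.
The orbital stabilization is -1.8Δ_oct = -1.8 × 32990 = -59382 cm⁻¹.
Relative to high-spin t₂g⁵ eg² (2 paired), the low-spin configuration has 1 additional pair, contributing +1 × 30920 = +30920 cm⁻¹.
Overall CFSE = -59382 + 30920 = -28462 cm⁻¹.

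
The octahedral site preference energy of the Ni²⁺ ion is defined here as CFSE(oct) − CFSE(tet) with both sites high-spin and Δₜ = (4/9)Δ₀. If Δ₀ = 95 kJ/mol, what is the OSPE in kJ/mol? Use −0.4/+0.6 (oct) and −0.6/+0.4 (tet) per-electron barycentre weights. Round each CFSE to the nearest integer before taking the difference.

-80

Ni sits in group 10; removing 2 electrons leaves Ni²⁺ with 10 − 2 = 8 d electrons.
Octahedral high-spin t₂g⁶ eg²: CFSE = -1.2 × 95 = -114 kJ/mol.
Tetrahedral e⁴ t₂⁴ gives -0.8Δₜ = -0.8 × (4/9) × 95 = -34 kJ/mol.
OSPE = CFSE(oct) − CFSE(tet) = -114 − (-34) = -80 kJ/mol.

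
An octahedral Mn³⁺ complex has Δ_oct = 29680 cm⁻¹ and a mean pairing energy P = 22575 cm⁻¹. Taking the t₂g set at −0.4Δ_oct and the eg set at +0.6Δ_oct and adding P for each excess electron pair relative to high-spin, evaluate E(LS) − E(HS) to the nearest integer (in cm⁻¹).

-7105

Group 7 minus oxidation state +3 gives a d⁴ configuration for Mn³⁺.
In the high-spin limit (t₂g³ eg¹) the orbital term is -0.6Δ_oct = -17808 cm⁻¹, with no excess pairing.
Low-spin: t₂g⁴ eg⁰, orbital CFSE = -1.6Δ_oct = -47488 cm⁻¹; plus 1 excess pair × P = +22575 cm⁻¹; total -24913 cm⁻¹.
E(LS) − E(HS) = -24913 − (-17808) = -7105 cm⁻¹.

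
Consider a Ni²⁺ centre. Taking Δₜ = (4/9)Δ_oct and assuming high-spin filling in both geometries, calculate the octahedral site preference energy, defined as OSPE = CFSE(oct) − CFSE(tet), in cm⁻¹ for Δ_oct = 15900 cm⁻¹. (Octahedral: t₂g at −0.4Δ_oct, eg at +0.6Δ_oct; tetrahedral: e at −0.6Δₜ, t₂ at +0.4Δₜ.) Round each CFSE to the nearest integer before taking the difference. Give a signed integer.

-13427

Ni sits in group 10; removing 2 electrons leaves Ni²⁺ with 10 − 2 = 8 d electrons.
Octahedral (high-spin): t2g^6 e_g^2, CFSE = 6(−0.4) + 2(+0.6) = -1.2Δ_oct = -1.2 × 15900 = -19080 cm⁻¹.
In a tetrahedral site the filling is e^4 t2^4: CFSE(tet) = -0.8Δₜ = -0.8 × (4/9)(15900) = -5653 cm⁻¹.
Subtracting, OSPE = -19080 − (-5653) = -13427 cm⁻¹.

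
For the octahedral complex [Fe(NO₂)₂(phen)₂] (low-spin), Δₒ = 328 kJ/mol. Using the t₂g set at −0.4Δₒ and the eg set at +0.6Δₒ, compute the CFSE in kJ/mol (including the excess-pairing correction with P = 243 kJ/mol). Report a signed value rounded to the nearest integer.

Ligand charges: 2×(-1) from NO₂⁻ and 2×(+0) from phen sum to -2; with overall charge +0, Fe is +2.
Group 8 minus oxidation state +2 gives a d⁶ configuration for Fe²⁺.
Electron filling gives t₂g⁶ eg⁰.
The orbital stabilization is -2.4Δₒ = -2.4 × 328 = -787 kJ/mol.
High-spin d⁶ would be t₂g⁴ eg² with 1 pair; low-spin has 3, so 2 excess pairs cost +2P = +486 kJ/mol.
Net CFSE = -787 + 486 = -301 kJ/mol.

-301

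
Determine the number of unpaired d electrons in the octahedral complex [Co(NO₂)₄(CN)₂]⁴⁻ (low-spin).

1

Ligand charges: 4×(-1) from NO₂⁻ and 2×(-1) from CN⁻ sum to -6; with overall charge -4, Co is +2.
Co sits in group 9; removing 2 electrons leaves Co²⁺ with 9 − 2 = 7 d electrons.
Configuration: t₂g⁶ eg¹, giving 1 unpaired electron.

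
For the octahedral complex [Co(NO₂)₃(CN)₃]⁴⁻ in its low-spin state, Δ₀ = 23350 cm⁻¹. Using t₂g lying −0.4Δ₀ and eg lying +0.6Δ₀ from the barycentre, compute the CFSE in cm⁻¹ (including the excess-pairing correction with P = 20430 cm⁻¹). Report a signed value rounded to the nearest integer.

Ligand charges: 3×(-1) from NO₂⁻ and 3×(-1) from CN⁻ sum to -6; with overall charge -4, Co is +2.
Co is in group 9, so Co²⁺ is d⁷ (9 − 2 = 7).
Electron filling gives t₂g⁶ eg¹.
Orbital CFSE = 6(-0.4) + 1(0.6) = -1.8Δ₀ = -1.8 × 23350 = -42030 cm⁻¹.
Pairing penalty: 3 pairs vs 2 in the high-spin reference → 1 extra × P = 20430 cm⁻¹.
Overall CFSE = -42030 + 20430 = -21600 cm⁻¹.

-21600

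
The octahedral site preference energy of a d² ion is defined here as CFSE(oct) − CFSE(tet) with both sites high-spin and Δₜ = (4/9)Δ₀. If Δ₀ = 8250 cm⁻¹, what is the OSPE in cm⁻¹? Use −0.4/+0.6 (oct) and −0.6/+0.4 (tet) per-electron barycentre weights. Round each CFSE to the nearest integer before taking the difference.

-2200

Octahedral high-spin t₂g² eg⁰: CFSE = -0.8 × 8250 = -6600 cm⁻¹.
In a tetrahedral site the filling is e² t₂⁰: CFSE(tet) = -1.2Δₜ = -1.2 × (4/9)(8250) = -4400 cm⁻¹.
OSPE = CFSE(oct) − CFSE(tet) = -6600 − (-4400) = -2200 cm⁻¹.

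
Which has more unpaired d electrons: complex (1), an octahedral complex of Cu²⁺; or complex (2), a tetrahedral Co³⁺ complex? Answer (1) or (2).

(2)

(1): Cu is in group 11, so Cu²⁺ is d⁹ (11 − 2 = 9); t₂g⁶ eg³ → 1 unpaired.
(2): Co is in group 9, so Co³⁺ is d⁶ (9 − 3 = 6); Tetrahedral fields are weak (Δₜ ≈ 4/9 Δₒ), so electrons fill high-spin; e^3 t2^3 → 4 unpaired.
So (2) has more unpaired electrons.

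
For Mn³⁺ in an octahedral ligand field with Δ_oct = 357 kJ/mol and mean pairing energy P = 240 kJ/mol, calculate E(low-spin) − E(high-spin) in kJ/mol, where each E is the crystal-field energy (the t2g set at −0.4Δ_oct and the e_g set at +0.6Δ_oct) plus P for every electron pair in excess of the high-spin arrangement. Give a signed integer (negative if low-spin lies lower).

-117

Mn sits in group 7; removing 3 electrons leaves Mn³⁺ with 7 − 3 = 4 d electrons.
High-spin: t2g^3 e_g^1, CFSE = -0.6Δ_oct = -214 kJ/mol.
Low-spin: t2g^4 e_g^0, orbital CFSE = -1.6Δ_oct = -571 kJ/mol; plus 1 excess pair × P = +240 kJ/mol; total -331 kJ/mol.
The difference is -331 − (-214) = -117 kJ/mol, so low-spin lies lower.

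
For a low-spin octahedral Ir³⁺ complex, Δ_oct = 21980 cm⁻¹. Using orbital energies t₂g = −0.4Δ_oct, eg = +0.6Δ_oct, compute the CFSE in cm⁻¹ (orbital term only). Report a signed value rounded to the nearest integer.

-52752

Ir is in group 9, so Ir³⁺ is d⁶ (9 − 3 = 6).
Electron filling gives t₂g⁶ eg⁰.
The orbital stabilization is -2.4Δ_oct = -2.4 × 21980 = -52752 cm⁻¹.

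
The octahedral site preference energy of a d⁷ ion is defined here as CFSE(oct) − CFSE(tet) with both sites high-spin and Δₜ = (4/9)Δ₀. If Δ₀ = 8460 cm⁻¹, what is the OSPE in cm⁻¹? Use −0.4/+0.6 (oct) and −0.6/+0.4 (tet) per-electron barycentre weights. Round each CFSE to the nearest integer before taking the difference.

Octahedral high-spin t2g^5 e_g^2: CFSE = -0.8 × 8460 = -6768 cm⁻¹.
In a tetrahedral site the filling is e^4 t2^3: CFSE(tet) = -1.2Δₜ = -1.2 × (4/9)(8460) = -4512 cm⁻¹.
OSPE = CFSE(oct) − CFSE(tet) = -6768 − (-4512) = -2256 cm⁻¹.

-2256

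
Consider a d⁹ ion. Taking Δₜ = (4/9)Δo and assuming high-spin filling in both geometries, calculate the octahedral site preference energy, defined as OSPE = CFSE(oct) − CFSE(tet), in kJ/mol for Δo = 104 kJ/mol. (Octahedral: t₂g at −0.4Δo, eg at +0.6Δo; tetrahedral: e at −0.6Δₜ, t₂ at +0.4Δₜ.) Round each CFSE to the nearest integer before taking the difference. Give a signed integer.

Octahedral (high-spin): t₂g⁶ eg³, CFSE = 6(−0.4) + 3(+0.6) = -0.6Δo = -0.6 × 104 = -62 kJ/mol.
In a tetrahedral site the filling is e⁴ t₂⁵: CFSE(tet) = -0.4Δₜ = -0.4 × (4/9)(104) = -18 kJ/mol.
OSPE = CFSE(oct) − CFSE(tet) = -62 − (-18) = -44 kJ/mol.

-44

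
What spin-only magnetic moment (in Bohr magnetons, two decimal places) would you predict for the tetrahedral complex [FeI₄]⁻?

Each I⁻ contributes -1; 4 × (-1) = -4. With overall charge -1, Fe is in the +3 oxidation state.
Fe³⁺: group 8, so d-count = 8 − 3 = 5.
Tetrahedral splitting is small, so the complex is high-spin.
Configuration: e² t₂³ → 5 unpaired electrons.
μ(spin-only) = √[5(5+2)] = √35 ≈ 5.92 Bohr magnetons.

5.92 Bohr magnetons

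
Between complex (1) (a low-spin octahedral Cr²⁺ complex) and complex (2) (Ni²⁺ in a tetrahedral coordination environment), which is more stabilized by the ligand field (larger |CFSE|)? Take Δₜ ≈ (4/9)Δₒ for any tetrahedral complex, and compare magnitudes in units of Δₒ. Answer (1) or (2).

(1)

(1): Cr sits in group 6; removing 2 electrons leaves Cr²⁺ with 6 − 2 = 4 d electrons; t2g^4 e_g^0, CFSE = -1.6Δₒ.
(2): Ni sits in group 10; removing 2 electrons leaves Ni²⁺ with 10 − 2 = 8 d electrons; Tetrahedral splitting is small, so the complex is high-spin; e⁴ t₂⁴, CFSE = -0.8Δₜ ≈ -0.36Δₒ.
So (1) has the larger |CFSE|.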